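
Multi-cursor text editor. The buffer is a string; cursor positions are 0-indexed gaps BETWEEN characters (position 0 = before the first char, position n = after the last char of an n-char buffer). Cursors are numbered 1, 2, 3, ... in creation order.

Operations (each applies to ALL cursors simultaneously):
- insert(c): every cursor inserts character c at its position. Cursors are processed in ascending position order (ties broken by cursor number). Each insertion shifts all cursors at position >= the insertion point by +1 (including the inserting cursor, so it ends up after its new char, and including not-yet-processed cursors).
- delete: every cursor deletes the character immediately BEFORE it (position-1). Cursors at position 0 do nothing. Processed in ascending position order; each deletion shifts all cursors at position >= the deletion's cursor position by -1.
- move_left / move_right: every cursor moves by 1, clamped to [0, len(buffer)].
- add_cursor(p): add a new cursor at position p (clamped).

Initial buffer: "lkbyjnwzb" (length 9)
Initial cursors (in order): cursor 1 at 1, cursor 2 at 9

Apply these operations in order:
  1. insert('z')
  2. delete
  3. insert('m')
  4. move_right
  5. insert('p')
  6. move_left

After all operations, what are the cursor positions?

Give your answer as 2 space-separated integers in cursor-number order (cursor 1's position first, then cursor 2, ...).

After op 1 (insert('z')): buffer="lzkbyjnwzbz" (len 11), cursors c1@2 c2@11, authorship .1........2
After op 2 (delete): buffer="lkbyjnwzb" (len 9), cursors c1@1 c2@9, authorship .........
After op 3 (insert('m')): buffer="lmkbyjnwzbm" (len 11), cursors c1@2 c2@11, authorship .1........2
After op 4 (move_right): buffer="lmkbyjnwzbm" (len 11), cursors c1@3 c2@11, authorship .1........2
After op 5 (insert('p')): buffer="lmkpbyjnwzbmp" (len 13), cursors c1@4 c2@13, authorship .1.1.......22
After op 6 (move_left): buffer="lmkpbyjnwzbmp" (len 13), cursors c1@3 c2@12, authorship .1.1.......22

Answer: 3 12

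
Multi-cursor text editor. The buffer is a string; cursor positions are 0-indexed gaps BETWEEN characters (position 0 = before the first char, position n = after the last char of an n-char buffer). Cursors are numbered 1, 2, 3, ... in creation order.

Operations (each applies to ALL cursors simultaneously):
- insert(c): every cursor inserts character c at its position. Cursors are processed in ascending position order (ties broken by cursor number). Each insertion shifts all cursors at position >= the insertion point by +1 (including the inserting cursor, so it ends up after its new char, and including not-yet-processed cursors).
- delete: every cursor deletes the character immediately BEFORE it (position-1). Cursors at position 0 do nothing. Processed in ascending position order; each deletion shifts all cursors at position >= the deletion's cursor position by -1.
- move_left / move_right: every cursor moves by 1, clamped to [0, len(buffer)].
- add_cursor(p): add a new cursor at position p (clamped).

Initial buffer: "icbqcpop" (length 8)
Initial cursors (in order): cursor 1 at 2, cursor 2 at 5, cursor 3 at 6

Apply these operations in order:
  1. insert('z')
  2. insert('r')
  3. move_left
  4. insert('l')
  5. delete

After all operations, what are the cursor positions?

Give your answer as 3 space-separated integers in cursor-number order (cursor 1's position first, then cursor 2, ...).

Answer: 3 8 11

Derivation:
After op 1 (insert('z')): buffer="iczbqczpzop" (len 11), cursors c1@3 c2@7 c3@9, authorship ..1...2.3..
After op 2 (insert('r')): buffer="iczrbqczrpzrop" (len 14), cursors c1@4 c2@9 c3@12, authorship ..11...22.33..
After op 3 (move_left): buffer="iczrbqczrpzrop" (len 14), cursors c1@3 c2@8 c3@11, authorship ..11...22.33..
After op 4 (insert('l')): buffer="iczlrbqczlrpzlrop" (len 17), cursors c1@4 c2@10 c3@14, authorship ..111...222.333..
After op 5 (delete): buffer="iczrbqczrpzrop" (len 14), cursors c1@3 c2@8 c3@11, authorship ..11...22.33..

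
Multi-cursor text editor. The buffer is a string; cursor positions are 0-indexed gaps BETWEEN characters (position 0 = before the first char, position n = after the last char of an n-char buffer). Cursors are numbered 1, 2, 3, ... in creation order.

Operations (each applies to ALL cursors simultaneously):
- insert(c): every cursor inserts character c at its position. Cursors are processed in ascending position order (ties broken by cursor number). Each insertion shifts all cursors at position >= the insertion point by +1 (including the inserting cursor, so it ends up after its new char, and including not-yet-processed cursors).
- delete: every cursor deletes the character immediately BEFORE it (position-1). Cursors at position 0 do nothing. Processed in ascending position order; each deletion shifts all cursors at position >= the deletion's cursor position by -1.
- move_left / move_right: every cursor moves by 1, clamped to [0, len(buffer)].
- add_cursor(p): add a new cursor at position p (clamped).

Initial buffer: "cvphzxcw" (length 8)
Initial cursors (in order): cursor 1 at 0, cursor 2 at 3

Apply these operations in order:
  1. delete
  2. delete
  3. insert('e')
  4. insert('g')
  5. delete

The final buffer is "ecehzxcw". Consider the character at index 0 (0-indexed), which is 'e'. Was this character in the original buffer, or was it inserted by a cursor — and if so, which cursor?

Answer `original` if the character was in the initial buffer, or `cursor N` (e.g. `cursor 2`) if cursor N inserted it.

After op 1 (delete): buffer="cvhzxcw" (len 7), cursors c1@0 c2@2, authorship .......
After op 2 (delete): buffer="chzxcw" (len 6), cursors c1@0 c2@1, authorship ......
After op 3 (insert('e')): buffer="ecehzxcw" (len 8), cursors c1@1 c2@3, authorship 1.2.....
After op 4 (insert('g')): buffer="egceghzxcw" (len 10), cursors c1@2 c2@5, authorship 11.22.....
After op 5 (delete): buffer="ecehzxcw" (len 8), cursors c1@1 c2@3, authorship 1.2.....
Authorship (.=original, N=cursor N): 1 . 2 . . . . .
Index 0: author = 1

Answer: cursor 1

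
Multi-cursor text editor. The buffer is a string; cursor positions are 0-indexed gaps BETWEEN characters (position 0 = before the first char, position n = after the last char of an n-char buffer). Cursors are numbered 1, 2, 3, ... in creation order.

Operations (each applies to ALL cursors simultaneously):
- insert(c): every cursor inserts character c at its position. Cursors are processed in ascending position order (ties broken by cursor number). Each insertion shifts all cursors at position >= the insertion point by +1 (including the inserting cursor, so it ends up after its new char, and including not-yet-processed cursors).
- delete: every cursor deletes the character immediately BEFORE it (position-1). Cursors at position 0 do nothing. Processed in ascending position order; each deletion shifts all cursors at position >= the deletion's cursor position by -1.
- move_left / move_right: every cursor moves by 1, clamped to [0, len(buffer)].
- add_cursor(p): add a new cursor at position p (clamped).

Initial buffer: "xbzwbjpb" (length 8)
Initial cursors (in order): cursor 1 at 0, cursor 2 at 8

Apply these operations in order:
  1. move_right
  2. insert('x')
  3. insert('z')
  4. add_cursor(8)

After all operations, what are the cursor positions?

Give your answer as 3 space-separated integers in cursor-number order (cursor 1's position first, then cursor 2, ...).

Answer: 3 12 8

Derivation:
After op 1 (move_right): buffer="xbzwbjpb" (len 8), cursors c1@1 c2@8, authorship ........
After op 2 (insert('x')): buffer="xxbzwbjpbx" (len 10), cursors c1@2 c2@10, authorship .1.......2
After op 3 (insert('z')): buffer="xxzbzwbjpbxz" (len 12), cursors c1@3 c2@12, authorship .11.......22
After op 4 (add_cursor(8)): buffer="xxzbzwbjpbxz" (len 12), cursors c1@3 c3@8 c2@12, authorship .11.......22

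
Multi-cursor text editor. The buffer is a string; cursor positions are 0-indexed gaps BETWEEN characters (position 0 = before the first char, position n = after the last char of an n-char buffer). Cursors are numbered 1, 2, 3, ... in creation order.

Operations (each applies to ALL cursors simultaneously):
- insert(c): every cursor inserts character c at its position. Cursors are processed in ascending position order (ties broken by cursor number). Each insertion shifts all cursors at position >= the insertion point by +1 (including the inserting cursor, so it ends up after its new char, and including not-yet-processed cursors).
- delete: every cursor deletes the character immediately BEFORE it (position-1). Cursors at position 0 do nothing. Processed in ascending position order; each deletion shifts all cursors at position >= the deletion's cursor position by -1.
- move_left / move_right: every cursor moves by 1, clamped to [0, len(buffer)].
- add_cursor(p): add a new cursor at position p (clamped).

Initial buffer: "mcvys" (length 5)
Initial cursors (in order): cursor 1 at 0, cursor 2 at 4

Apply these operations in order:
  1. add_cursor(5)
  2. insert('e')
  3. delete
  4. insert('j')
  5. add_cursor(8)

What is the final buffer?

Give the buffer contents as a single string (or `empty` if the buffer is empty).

Answer: jmcvyjsj

Derivation:
After op 1 (add_cursor(5)): buffer="mcvys" (len 5), cursors c1@0 c2@4 c3@5, authorship .....
After op 2 (insert('e')): buffer="emcvyese" (len 8), cursors c1@1 c2@6 c3@8, authorship 1....2.3
After op 3 (delete): buffer="mcvys" (len 5), cursors c1@0 c2@4 c3@5, authorship .....
After op 4 (insert('j')): buffer="jmcvyjsj" (len 8), cursors c1@1 c2@6 c3@8, authorship 1....2.3
After op 5 (add_cursor(8)): buffer="jmcvyjsj" (len 8), cursors c1@1 c2@6 c3@8 c4@8, authorship 1....2.3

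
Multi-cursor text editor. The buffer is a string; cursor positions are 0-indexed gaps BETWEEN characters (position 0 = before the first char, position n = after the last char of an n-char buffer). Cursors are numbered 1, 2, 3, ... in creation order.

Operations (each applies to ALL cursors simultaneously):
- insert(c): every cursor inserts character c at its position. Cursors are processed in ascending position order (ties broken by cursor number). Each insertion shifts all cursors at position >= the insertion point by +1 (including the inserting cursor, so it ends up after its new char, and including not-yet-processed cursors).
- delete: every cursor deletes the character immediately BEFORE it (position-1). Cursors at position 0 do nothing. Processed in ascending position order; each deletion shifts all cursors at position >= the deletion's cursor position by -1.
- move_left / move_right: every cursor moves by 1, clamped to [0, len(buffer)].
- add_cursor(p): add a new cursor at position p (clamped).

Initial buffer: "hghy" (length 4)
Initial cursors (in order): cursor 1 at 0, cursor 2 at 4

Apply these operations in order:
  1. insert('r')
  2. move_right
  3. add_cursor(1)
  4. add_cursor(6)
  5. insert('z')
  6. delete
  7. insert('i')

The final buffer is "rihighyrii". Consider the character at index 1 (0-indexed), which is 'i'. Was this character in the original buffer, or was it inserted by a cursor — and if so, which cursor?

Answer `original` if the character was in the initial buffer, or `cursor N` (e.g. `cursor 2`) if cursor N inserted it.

After op 1 (insert('r')): buffer="rhghyr" (len 6), cursors c1@1 c2@6, authorship 1....2
After op 2 (move_right): buffer="rhghyr" (len 6), cursors c1@2 c2@6, authorship 1....2
After op 3 (add_cursor(1)): buffer="rhghyr" (len 6), cursors c3@1 c1@2 c2@6, authorship 1....2
After op 4 (add_cursor(6)): buffer="rhghyr" (len 6), cursors c3@1 c1@2 c2@6 c4@6, authorship 1....2
After op 5 (insert('z')): buffer="rzhzghyrzz" (len 10), cursors c3@2 c1@4 c2@10 c4@10, authorship 13.1...224
After op 6 (delete): buffer="rhghyr" (len 6), cursors c3@1 c1@2 c2@6 c4@6, authorship 1....2
After op 7 (insert('i')): buffer="rihighyrii" (len 10), cursors c3@2 c1@4 c2@10 c4@10, authorship 13.1...224
Authorship (.=original, N=cursor N): 1 3 . 1 . . . 2 2 4
Index 1: author = 3

Answer: cursor 3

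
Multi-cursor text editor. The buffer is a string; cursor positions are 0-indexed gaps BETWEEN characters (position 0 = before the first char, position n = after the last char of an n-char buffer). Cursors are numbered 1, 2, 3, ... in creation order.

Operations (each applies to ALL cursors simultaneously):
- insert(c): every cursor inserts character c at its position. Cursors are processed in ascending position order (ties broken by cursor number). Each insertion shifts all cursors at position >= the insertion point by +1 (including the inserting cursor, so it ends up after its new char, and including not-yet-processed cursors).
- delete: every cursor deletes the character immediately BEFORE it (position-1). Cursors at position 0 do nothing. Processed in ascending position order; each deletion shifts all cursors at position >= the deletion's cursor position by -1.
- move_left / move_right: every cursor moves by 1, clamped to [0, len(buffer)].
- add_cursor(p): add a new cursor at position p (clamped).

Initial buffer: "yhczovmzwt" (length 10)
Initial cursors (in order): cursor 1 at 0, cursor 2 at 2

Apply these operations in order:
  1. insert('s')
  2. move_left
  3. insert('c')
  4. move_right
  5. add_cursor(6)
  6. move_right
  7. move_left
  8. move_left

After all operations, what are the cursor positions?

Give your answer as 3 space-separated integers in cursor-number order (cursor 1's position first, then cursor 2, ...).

Answer: 1 5 5

Derivation:
After op 1 (insert('s')): buffer="syhsczovmzwt" (len 12), cursors c1@1 c2@4, authorship 1..2........
After op 2 (move_left): buffer="syhsczovmzwt" (len 12), cursors c1@0 c2@3, authorship 1..2........
After op 3 (insert('c')): buffer="csyhcsczovmzwt" (len 14), cursors c1@1 c2@5, authorship 11..22........
After op 4 (move_right): buffer="csyhcsczovmzwt" (len 14), cursors c1@2 c2@6, authorship 11..22........
After op 5 (add_cursor(6)): buffer="csyhcsczovmzwt" (len 14), cursors c1@2 c2@6 c3@6, authorship 11..22........
After op 6 (move_right): buffer="csyhcsczovmzwt" (len 14), cursors c1@3 c2@7 c3@7, authorship 11..22........
After op 7 (move_left): buffer="csyhcsczovmzwt" (len 14), cursors c1@2 c2@6 c3@6, authorship 11..22........
After op 8 (move_left): buffer="csyhcsczovmzwt" (len 14), cursors c1@1 c2@5 c3@5, authorship 11..22........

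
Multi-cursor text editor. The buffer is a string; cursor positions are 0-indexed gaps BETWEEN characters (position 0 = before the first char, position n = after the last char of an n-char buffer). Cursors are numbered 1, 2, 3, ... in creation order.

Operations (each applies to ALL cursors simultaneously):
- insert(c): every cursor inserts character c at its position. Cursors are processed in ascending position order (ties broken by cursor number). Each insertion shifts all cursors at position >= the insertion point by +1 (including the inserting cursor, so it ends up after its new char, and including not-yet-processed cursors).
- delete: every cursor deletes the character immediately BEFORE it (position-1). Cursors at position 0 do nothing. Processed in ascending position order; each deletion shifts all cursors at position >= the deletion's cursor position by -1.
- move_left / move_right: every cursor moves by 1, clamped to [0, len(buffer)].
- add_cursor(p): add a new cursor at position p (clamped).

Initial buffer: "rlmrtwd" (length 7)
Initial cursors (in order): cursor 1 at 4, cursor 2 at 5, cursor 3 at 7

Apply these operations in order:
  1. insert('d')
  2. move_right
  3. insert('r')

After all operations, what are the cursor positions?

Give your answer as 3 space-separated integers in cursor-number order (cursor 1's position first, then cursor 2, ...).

Answer: 7 10 13

Derivation:
After op 1 (insert('d')): buffer="rlmrdtdwdd" (len 10), cursors c1@5 c2@7 c3@10, authorship ....1.2..3
After op 2 (move_right): buffer="rlmrdtdwdd" (len 10), cursors c1@6 c2@8 c3@10, authorship ....1.2..3
After op 3 (insert('r')): buffer="rlmrdtrdwrddr" (len 13), cursors c1@7 c2@10 c3@13, authorship ....1.12.2.33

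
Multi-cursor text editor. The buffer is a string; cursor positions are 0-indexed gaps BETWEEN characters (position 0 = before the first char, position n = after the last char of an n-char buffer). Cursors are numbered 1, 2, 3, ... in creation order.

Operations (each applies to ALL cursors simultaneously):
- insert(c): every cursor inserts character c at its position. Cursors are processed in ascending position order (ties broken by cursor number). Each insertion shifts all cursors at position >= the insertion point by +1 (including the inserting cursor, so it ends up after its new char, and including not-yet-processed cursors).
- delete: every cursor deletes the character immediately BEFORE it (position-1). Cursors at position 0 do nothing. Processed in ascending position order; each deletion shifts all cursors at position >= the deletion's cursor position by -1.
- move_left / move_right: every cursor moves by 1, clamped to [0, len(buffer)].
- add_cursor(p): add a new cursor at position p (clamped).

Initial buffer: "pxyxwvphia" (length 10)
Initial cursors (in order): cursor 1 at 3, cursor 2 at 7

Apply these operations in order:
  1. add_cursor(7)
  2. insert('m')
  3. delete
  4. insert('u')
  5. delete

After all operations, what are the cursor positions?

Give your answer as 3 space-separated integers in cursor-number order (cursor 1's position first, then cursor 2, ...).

After op 1 (add_cursor(7)): buffer="pxyxwvphia" (len 10), cursors c1@3 c2@7 c3@7, authorship ..........
After op 2 (insert('m')): buffer="pxymxwvpmmhia" (len 13), cursors c1@4 c2@10 c3@10, authorship ...1....23...
After op 3 (delete): buffer="pxyxwvphia" (len 10), cursors c1@3 c2@7 c3@7, authorship ..........
After op 4 (insert('u')): buffer="pxyuxwvpuuhia" (len 13), cursors c1@4 c2@10 c3@10, authorship ...1....23...
After op 5 (delete): buffer="pxyxwvphia" (len 10), cursors c1@3 c2@7 c3@7, authorship ..........

Answer: 3 7 7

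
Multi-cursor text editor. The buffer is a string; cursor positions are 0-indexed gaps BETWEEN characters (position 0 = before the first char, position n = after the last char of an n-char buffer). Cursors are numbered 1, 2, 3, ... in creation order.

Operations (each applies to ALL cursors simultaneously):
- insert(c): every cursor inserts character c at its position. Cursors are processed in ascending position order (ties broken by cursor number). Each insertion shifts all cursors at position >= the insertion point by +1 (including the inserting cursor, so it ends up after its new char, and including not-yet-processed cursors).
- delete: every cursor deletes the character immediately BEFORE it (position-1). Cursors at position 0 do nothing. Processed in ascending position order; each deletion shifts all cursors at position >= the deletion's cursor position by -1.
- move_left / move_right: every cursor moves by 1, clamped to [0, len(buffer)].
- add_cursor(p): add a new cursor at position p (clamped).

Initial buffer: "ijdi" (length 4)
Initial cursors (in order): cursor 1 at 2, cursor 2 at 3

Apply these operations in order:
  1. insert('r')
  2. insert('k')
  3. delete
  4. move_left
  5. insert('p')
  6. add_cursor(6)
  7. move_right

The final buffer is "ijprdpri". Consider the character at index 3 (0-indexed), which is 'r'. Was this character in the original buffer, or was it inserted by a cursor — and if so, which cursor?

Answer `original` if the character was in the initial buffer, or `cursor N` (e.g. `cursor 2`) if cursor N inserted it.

After op 1 (insert('r')): buffer="ijrdri" (len 6), cursors c1@3 c2@5, authorship ..1.2.
After op 2 (insert('k')): buffer="ijrkdrki" (len 8), cursors c1@4 c2@7, authorship ..11.22.
After op 3 (delete): buffer="ijrdri" (len 6), cursors c1@3 c2@5, authorship ..1.2.
After op 4 (move_left): buffer="ijrdri" (len 6), cursors c1@2 c2@4, authorship ..1.2.
After op 5 (insert('p')): buffer="ijprdpri" (len 8), cursors c1@3 c2@6, authorship ..11.22.
After op 6 (add_cursor(6)): buffer="ijprdpri" (len 8), cursors c1@3 c2@6 c3@6, authorship ..11.22.
After op 7 (move_right): buffer="ijprdpri" (len 8), cursors c1@4 c2@7 c3@7, authorship ..11.22.
Authorship (.=original, N=cursor N): . . 1 1 . 2 2 .
Index 3: author = 1

Answer: cursor 1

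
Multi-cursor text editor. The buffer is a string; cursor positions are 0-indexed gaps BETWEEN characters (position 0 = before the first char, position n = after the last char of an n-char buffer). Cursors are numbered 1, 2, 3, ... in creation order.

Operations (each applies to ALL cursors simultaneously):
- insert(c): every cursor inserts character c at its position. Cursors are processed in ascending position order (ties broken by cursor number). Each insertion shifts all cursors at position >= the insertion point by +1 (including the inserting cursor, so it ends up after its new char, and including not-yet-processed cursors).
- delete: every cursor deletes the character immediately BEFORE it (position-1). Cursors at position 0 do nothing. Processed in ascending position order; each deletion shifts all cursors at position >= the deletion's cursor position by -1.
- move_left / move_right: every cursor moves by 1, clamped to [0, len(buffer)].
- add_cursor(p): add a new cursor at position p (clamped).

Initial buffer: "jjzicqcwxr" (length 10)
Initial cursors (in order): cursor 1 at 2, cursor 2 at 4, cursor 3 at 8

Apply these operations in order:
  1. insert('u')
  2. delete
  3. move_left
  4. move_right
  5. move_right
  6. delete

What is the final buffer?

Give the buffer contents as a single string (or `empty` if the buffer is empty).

Answer: jjiqcwr

Derivation:
After op 1 (insert('u')): buffer="jjuziucqcwuxr" (len 13), cursors c1@3 c2@6 c3@11, authorship ..1..2....3..
After op 2 (delete): buffer="jjzicqcwxr" (len 10), cursors c1@2 c2@4 c3@8, authorship ..........
After op 3 (move_left): buffer="jjzicqcwxr" (len 10), cursors c1@1 c2@3 c3@7, authorship ..........
After op 4 (move_right): buffer="jjzicqcwxr" (len 10), cursors c1@2 c2@4 c3@8, authorship ..........
After op 5 (move_right): buffer="jjzicqcwxr" (len 10), cursors c1@3 c2@5 c3@9, authorship ..........
After op 6 (delete): buffer="jjiqcwr" (len 7), cursors c1@2 c2@3 c3@6, authorship .......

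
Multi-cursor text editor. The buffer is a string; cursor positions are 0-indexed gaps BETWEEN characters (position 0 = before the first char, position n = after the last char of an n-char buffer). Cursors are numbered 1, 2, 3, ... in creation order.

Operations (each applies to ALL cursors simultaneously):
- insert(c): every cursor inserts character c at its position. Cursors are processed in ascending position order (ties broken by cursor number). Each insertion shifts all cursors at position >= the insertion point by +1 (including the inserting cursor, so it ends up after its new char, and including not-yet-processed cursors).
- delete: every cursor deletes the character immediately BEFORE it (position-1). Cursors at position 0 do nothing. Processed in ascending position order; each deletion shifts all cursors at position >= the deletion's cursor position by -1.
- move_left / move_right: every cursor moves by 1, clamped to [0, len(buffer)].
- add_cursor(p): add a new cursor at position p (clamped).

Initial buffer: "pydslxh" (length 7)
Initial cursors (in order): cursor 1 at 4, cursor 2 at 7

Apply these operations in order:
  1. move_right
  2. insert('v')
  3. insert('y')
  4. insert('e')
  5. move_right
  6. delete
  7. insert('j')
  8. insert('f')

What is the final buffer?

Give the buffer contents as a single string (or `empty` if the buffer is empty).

Answer: pydslvyejfhvyjf

Derivation:
After op 1 (move_right): buffer="pydslxh" (len 7), cursors c1@5 c2@7, authorship .......
After op 2 (insert('v')): buffer="pydslvxhv" (len 9), cursors c1@6 c2@9, authorship .....1..2
After op 3 (insert('y')): buffer="pydslvyxhvy" (len 11), cursors c1@7 c2@11, authorship .....11..22
After op 4 (insert('e')): buffer="pydslvyexhvye" (len 13), cursors c1@8 c2@13, authorship .....111..222
After op 5 (move_right): buffer="pydslvyexhvye" (len 13), cursors c1@9 c2@13, authorship .....111..222
After op 6 (delete): buffer="pydslvyehvy" (len 11), cursors c1@8 c2@11, authorship .....111.22
After op 7 (insert('j')): buffer="pydslvyejhvyj" (len 13), cursors c1@9 c2@13, authorship .....1111.222
After op 8 (insert('f')): buffer="pydslvyejfhvyjf" (len 15), cursors c1@10 c2@15, authorship .....11111.2222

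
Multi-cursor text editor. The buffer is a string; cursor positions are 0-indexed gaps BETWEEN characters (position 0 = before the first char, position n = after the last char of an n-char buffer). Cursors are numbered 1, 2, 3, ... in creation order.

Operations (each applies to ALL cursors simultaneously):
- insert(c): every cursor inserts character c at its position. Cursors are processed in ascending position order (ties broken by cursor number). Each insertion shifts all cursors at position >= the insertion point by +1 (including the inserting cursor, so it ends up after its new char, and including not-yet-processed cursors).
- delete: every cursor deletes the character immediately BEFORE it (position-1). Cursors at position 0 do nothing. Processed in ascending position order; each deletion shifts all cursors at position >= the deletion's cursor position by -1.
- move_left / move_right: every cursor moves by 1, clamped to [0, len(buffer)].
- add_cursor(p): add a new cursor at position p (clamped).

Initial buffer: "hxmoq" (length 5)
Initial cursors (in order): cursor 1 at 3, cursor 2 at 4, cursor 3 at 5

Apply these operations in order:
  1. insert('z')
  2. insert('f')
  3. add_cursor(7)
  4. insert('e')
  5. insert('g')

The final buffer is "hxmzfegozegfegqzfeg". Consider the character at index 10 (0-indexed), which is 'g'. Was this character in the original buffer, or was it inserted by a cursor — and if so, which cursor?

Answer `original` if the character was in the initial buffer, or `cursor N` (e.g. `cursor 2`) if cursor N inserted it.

Answer: cursor 4

Derivation:
After op 1 (insert('z')): buffer="hxmzozqz" (len 8), cursors c1@4 c2@6 c3@8, authorship ...1.2.3
After op 2 (insert('f')): buffer="hxmzfozfqzf" (len 11), cursors c1@5 c2@8 c3@11, authorship ...11.22.33
After op 3 (add_cursor(7)): buffer="hxmzfozfqzf" (len 11), cursors c1@5 c4@7 c2@8 c3@11, authorship ...11.22.33
After op 4 (insert('e')): buffer="hxmzfeozefeqzfe" (len 15), cursors c1@6 c4@9 c2@11 c3@15, authorship ...111.2422.333
After op 5 (insert('g')): buffer="hxmzfegozegfegqzfeg" (len 19), cursors c1@7 c4@11 c2@14 c3@19, authorship ...1111.244222.3333
Authorship (.=original, N=cursor N): . . . 1 1 1 1 . 2 4 4 2 2 2 . 3 3 3 3
Index 10: author = 4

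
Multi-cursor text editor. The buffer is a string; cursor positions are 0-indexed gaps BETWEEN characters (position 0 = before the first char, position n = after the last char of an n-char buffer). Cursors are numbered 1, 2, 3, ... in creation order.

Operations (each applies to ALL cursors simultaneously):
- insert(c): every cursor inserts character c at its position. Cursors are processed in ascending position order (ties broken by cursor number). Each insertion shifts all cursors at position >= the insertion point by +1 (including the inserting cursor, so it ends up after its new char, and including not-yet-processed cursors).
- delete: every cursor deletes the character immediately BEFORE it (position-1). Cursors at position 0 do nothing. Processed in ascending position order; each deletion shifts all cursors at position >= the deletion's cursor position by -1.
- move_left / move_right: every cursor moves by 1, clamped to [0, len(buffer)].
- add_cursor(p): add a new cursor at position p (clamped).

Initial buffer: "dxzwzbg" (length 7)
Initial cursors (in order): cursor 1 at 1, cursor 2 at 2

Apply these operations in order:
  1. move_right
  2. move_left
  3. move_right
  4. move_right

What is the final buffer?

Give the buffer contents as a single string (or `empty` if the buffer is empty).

After op 1 (move_right): buffer="dxzwzbg" (len 7), cursors c1@2 c2@3, authorship .......
After op 2 (move_left): buffer="dxzwzbg" (len 7), cursors c1@1 c2@2, authorship .......
After op 3 (move_right): buffer="dxzwzbg" (len 7), cursors c1@2 c2@3, authorship .......
After op 4 (move_right): buffer="dxzwzbg" (len 7), cursors c1@3 c2@4, authorship .......

Answer: dxzwzbg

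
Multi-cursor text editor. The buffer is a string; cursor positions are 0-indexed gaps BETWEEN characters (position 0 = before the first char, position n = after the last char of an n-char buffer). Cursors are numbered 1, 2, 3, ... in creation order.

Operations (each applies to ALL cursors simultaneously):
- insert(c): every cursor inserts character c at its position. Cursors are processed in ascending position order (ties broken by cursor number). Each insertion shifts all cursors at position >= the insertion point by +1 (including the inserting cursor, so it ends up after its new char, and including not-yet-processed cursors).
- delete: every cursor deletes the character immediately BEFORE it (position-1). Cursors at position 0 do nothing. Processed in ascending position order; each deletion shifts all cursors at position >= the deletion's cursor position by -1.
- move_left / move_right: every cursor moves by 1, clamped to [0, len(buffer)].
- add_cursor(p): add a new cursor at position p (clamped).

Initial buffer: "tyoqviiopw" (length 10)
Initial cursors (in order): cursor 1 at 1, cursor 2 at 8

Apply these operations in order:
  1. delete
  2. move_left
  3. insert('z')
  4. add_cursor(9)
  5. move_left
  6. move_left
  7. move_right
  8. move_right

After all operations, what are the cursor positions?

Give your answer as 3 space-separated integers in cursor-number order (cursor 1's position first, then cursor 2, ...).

Answer: 2 7 9

Derivation:
After op 1 (delete): buffer="yoqviipw" (len 8), cursors c1@0 c2@6, authorship ........
After op 2 (move_left): buffer="yoqviipw" (len 8), cursors c1@0 c2@5, authorship ........
After op 3 (insert('z')): buffer="zyoqvizipw" (len 10), cursors c1@1 c2@7, authorship 1.....2...
After op 4 (add_cursor(9)): buffer="zyoqvizipw" (len 10), cursors c1@1 c2@7 c3@9, authorship 1.....2...
After op 5 (move_left): buffer="zyoqvizipw" (len 10), cursors c1@0 c2@6 c3@8, authorship 1.....2...
After op 6 (move_left): buffer="zyoqvizipw" (len 10), cursors c1@0 c2@5 c3@7, authorship 1.....2...
After op 7 (move_right): buffer="zyoqvizipw" (len 10), cursors c1@1 c2@6 c3@8, authorship 1.....2...
After op 8 (move_right): buffer="zyoqvizipw" (len 10), cursors c1@2 c2@7 c3@9, authorship 1.....2...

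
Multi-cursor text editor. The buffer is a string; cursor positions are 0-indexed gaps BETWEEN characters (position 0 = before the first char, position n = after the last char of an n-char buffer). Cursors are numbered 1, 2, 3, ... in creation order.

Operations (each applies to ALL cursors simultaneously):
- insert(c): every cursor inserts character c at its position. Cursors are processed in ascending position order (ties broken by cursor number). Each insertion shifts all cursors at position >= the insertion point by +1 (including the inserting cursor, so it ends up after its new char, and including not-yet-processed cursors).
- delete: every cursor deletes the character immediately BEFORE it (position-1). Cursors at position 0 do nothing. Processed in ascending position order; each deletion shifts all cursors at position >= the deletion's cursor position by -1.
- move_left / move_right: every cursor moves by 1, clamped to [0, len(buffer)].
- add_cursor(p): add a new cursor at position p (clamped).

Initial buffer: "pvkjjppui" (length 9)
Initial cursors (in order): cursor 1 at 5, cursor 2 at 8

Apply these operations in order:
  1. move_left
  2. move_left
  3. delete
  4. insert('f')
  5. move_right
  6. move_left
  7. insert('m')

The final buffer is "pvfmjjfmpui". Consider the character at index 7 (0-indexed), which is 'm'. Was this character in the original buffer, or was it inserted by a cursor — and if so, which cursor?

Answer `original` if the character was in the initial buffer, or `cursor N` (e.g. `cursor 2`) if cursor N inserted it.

After op 1 (move_left): buffer="pvkjjppui" (len 9), cursors c1@4 c2@7, authorship .........
After op 2 (move_left): buffer="pvkjjppui" (len 9), cursors c1@3 c2@6, authorship .........
After op 3 (delete): buffer="pvjjpui" (len 7), cursors c1@2 c2@4, authorship .......
After op 4 (insert('f')): buffer="pvfjjfpui" (len 9), cursors c1@3 c2@6, authorship ..1..2...
After op 5 (move_right): buffer="pvfjjfpui" (len 9), cursors c1@4 c2@7, authorship ..1..2...
After op 6 (move_left): buffer="pvfjjfpui" (len 9), cursors c1@3 c2@6, authorship ..1..2...
After op 7 (insert('m')): buffer="pvfmjjfmpui" (len 11), cursors c1@4 c2@8, authorship ..11..22...
Authorship (.=original, N=cursor N): . . 1 1 . . 2 2 . . .
Index 7: author = 2

Answer: cursor 2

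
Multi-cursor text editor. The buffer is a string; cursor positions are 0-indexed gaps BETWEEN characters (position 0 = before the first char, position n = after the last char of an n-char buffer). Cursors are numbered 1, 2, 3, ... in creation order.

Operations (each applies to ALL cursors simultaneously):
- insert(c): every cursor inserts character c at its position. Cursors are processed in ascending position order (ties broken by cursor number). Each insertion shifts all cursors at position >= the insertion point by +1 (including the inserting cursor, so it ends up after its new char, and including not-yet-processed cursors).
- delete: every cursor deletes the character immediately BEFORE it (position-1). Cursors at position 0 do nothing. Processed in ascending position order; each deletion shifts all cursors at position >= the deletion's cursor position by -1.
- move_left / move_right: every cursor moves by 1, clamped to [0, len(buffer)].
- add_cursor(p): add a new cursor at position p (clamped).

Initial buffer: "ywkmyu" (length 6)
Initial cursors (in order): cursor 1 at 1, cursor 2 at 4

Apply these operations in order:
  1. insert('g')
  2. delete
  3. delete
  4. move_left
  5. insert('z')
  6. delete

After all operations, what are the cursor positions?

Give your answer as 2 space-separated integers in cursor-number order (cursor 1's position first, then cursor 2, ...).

Answer: 0 1

Derivation:
After op 1 (insert('g')): buffer="ygwkmgyu" (len 8), cursors c1@2 c2@6, authorship .1...2..
After op 2 (delete): buffer="ywkmyu" (len 6), cursors c1@1 c2@4, authorship ......
After op 3 (delete): buffer="wkyu" (len 4), cursors c1@0 c2@2, authorship ....
After op 4 (move_left): buffer="wkyu" (len 4), cursors c1@0 c2@1, authorship ....
After op 5 (insert('z')): buffer="zwzkyu" (len 6), cursors c1@1 c2@3, authorship 1.2...
After op 6 (delete): buffer="wkyu" (len 4), cursors c1@0 c2@1, authorship ....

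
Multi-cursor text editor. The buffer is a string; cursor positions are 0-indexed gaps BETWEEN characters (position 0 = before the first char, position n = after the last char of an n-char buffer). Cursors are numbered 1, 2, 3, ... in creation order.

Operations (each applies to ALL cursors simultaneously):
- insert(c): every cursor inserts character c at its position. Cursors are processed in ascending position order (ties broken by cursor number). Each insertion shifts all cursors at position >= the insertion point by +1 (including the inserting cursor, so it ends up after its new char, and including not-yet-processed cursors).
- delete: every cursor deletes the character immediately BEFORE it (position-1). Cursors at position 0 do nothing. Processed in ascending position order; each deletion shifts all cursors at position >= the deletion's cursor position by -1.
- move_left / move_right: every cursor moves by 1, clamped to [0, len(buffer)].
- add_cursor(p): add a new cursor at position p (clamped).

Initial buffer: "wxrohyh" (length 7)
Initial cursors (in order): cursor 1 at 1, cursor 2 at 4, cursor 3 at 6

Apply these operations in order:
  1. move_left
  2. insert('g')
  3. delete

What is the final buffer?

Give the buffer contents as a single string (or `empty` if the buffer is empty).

After op 1 (move_left): buffer="wxrohyh" (len 7), cursors c1@0 c2@3 c3@5, authorship .......
After op 2 (insert('g')): buffer="gwxrgohgyh" (len 10), cursors c1@1 c2@5 c3@8, authorship 1...2..3..
After op 3 (delete): buffer="wxrohyh" (len 7), cursors c1@0 c2@3 c3@5, authorship .......

Answer: wxrohyh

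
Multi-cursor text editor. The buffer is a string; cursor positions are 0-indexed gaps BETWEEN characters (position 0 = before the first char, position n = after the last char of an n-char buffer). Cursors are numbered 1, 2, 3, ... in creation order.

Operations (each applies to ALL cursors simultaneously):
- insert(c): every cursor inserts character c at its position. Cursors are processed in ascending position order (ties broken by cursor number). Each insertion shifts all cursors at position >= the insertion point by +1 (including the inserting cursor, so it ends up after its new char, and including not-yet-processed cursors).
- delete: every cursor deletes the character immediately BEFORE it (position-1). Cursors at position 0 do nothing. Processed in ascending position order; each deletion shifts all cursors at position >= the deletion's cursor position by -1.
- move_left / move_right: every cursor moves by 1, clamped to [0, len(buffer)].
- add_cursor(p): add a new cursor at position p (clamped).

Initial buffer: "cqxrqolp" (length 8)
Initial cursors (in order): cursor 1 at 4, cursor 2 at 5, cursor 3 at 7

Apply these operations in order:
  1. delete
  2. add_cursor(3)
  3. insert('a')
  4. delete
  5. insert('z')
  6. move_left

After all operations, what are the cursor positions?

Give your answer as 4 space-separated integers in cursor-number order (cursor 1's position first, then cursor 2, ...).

After op 1 (delete): buffer="cqxop" (len 5), cursors c1@3 c2@3 c3@4, authorship .....
After op 2 (add_cursor(3)): buffer="cqxop" (len 5), cursors c1@3 c2@3 c4@3 c3@4, authorship .....
After op 3 (insert('a')): buffer="cqxaaaoap" (len 9), cursors c1@6 c2@6 c4@6 c3@8, authorship ...124.3.
After op 4 (delete): buffer="cqxop" (len 5), cursors c1@3 c2@3 c4@3 c3@4, authorship .....
After op 5 (insert('z')): buffer="cqxzzzozp" (len 9), cursors c1@6 c2@6 c4@6 c3@8, authorship ...124.3.
After op 6 (move_left): buffer="cqxzzzozp" (len 9), cursors c1@5 c2@5 c4@5 c3@7, authorship ...124.3.

Answer: 5 5 7 5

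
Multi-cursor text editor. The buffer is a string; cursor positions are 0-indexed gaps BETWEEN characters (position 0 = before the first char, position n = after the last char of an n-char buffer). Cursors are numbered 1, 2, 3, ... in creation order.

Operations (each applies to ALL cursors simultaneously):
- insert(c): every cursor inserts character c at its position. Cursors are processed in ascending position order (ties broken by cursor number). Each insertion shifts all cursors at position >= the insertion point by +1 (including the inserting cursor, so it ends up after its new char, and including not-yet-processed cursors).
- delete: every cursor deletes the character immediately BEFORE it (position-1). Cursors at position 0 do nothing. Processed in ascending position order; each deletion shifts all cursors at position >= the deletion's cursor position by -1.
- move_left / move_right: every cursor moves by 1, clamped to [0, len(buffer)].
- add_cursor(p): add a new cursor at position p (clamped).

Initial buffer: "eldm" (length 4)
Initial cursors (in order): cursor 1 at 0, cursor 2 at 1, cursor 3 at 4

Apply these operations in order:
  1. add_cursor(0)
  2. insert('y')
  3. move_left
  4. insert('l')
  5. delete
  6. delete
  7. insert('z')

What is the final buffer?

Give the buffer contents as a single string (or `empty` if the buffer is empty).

Answer: zzyzyldzy

Derivation:
After op 1 (add_cursor(0)): buffer="eldm" (len 4), cursors c1@0 c4@0 c2@1 c3@4, authorship ....
After op 2 (insert('y')): buffer="yyeyldmy" (len 8), cursors c1@2 c4@2 c2@4 c3@8, authorship 14.2...3
After op 3 (move_left): buffer="yyeyldmy" (len 8), cursors c1@1 c4@1 c2@3 c3@7, authorship 14.2...3
After op 4 (insert('l')): buffer="yllyelyldmly" (len 12), cursors c1@3 c4@3 c2@6 c3@11, authorship 1144.22...33
After op 5 (delete): buffer="yyeyldmy" (len 8), cursors c1@1 c4@1 c2@3 c3@7, authorship 14.2...3
After op 6 (delete): buffer="yyldy" (len 5), cursors c1@0 c4@0 c2@1 c3@4, authorship 42..3
After op 7 (insert('z')): buffer="zzyzyldzy" (len 9), cursors c1@2 c4@2 c2@4 c3@8, authorship 14422..33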